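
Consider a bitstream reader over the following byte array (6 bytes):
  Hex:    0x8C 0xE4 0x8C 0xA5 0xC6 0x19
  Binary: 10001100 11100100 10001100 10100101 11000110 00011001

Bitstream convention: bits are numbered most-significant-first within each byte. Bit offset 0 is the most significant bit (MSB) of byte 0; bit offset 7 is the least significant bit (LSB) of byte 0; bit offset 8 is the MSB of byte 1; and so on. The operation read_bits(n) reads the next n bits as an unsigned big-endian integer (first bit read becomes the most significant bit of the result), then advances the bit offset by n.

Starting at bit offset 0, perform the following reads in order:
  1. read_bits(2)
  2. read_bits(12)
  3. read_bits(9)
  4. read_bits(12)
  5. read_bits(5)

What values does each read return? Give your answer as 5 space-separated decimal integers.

Read 1: bits[0:2] width=2 -> value=2 (bin 10); offset now 2 = byte 0 bit 2; 46 bits remain
Read 2: bits[2:14] width=12 -> value=825 (bin 001100111001); offset now 14 = byte 1 bit 6; 34 bits remain
Read 3: bits[14:23] width=9 -> value=70 (bin 001000110); offset now 23 = byte 2 bit 7; 25 bits remain
Read 4: bits[23:35] width=12 -> value=1326 (bin 010100101110); offset now 35 = byte 4 bit 3; 13 bits remain
Read 5: bits[35:40] width=5 -> value=6 (bin 00110); offset now 40 = byte 5 bit 0; 8 bits remain

Answer: 2 825 70 1326 6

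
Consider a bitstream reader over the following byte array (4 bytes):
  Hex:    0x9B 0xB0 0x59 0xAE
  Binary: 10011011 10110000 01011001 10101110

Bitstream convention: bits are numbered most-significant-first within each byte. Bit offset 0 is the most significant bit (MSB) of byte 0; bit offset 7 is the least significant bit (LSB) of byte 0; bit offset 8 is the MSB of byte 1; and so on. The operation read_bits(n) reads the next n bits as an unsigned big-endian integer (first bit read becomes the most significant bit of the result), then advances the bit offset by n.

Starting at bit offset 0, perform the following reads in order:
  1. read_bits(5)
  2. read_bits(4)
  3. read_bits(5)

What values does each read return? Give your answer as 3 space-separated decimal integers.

Read 1: bits[0:5] width=5 -> value=19 (bin 10011); offset now 5 = byte 0 bit 5; 27 bits remain
Read 2: bits[5:9] width=4 -> value=7 (bin 0111); offset now 9 = byte 1 bit 1; 23 bits remain
Read 3: bits[9:14] width=5 -> value=12 (bin 01100); offset now 14 = byte 1 bit 6; 18 bits remain

Answer: 19 7 12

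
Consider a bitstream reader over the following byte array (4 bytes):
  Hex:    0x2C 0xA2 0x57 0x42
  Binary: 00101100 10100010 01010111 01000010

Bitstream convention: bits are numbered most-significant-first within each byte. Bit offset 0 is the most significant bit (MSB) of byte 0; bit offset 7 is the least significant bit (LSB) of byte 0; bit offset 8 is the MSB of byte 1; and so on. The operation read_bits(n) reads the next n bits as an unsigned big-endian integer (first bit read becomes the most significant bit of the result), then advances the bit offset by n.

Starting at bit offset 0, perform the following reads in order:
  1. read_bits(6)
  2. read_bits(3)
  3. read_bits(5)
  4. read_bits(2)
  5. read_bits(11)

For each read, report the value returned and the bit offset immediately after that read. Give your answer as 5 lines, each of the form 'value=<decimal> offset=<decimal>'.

Read 1: bits[0:6] width=6 -> value=11 (bin 001011); offset now 6 = byte 0 bit 6; 26 bits remain
Read 2: bits[6:9] width=3 -> value=1 (bin 001); offset now 9 = byte 1 bit 1; 23 bits remain
Read 3: bits[9:14] width=5 -> value=8 (bin 01000); offset now 14 = byte 1 bit 6; 18 bits remain
Read 4: bits[14:16] width=2 -> value=2 (bin 10); offset now 16 = byte 2 bit 0; 16 bits remain
Read 5: bits[16:27] width=11 -> value=698 (bin 01010111010); offset now 27 = byte 3 bit 3; 5 bits remain

Answer: value=11 offset=6
value=1 offset=9
value=8 offset=14
value=2 offset=16
value=698 offset=27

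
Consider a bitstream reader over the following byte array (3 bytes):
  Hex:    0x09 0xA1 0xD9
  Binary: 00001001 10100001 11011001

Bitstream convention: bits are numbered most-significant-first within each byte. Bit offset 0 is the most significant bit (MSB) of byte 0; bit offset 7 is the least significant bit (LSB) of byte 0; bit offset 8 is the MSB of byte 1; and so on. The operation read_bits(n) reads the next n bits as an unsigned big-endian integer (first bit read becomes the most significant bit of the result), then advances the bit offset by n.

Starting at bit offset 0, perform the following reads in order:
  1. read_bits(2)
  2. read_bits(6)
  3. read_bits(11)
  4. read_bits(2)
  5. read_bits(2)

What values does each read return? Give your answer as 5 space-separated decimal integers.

Answer: 0 9 1294 3 0

Derivation:
Read 1: bits[0:2] width=2 -> value=0 (bin 00); offset now 2 = byte 0 bit 2; 22 bits remain
Read 2: bits[2:8] width=6 -> value=9 (bin 001001); offset now 8 = byte 1 bit 0; 16 bits remain
Read 3: bits[8:19] width=11 -> value=1294 (bin 10100001110); offset now 19 = byte 2 bit 3; 5 bits remain
Read 4: bits[19:21] width=2 -> value=3 (bin 11); offset now 21 = byte 2 bit 5; 3 bits remain
Read 5: bits[21:23] width=2 -> value=0 (bin 00); offset now 23 = byte 2 bit 7; 1 bits remain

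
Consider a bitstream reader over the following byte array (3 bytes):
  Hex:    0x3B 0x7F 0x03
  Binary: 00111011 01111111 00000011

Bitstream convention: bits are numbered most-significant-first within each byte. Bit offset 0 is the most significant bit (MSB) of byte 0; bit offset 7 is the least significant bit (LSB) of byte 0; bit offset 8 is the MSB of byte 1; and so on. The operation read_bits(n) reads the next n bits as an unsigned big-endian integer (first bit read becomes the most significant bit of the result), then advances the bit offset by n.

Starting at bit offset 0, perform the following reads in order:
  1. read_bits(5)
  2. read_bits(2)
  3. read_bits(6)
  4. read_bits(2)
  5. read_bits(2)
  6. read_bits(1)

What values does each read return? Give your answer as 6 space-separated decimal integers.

Read 1: bits[0:5] width=5 -> value=7 (bin 00111); offset now 5 = byte 0 bit 5; 19 bits remain
Read 2: bits[5:7] width=2 -> value=1 (bin 01); offset now 7 = byte 0 bit 7; 17 bits remain
Read 3: bits[7:13] width=6 -> value=47 (bin 101111); offset now 13 = byte 1 bit 5; 11 bits remain
Read 4: bits[13:15] width=2 -> value=3 (bin 11); offset now 15 = byte 1 bit 7; 9 bits remain
Read 5: bits[15:17] width=2 -> value=2 (bin 10); offset now 17 = byte 2 bit 1; 7 bits remain
Read 6: bits[17:18] width=1 -> value=0 (bin 0); offset now 18 = byte 2 bit 2; 6 bits remain

Answer: 7 1 47 3 2 0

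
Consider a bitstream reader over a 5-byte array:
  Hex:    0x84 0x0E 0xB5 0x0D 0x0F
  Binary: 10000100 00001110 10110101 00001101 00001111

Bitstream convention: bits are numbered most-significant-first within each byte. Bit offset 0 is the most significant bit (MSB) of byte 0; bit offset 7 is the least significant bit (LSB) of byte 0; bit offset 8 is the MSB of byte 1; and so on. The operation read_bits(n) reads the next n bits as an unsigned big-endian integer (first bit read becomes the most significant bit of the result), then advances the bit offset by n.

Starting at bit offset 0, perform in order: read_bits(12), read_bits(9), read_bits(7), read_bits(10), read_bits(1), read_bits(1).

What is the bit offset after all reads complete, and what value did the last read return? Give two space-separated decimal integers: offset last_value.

Answer: 40 1

Derivation:
Read 1: bits[0:12] width=12 -> value=2112 (bin 100001000000); offset now 12 = byte 1 bit 4; 28 bits remain
Read 2: bits[12:21] width=9 -> value=470 (bin 111010110); offset now 21 = byte 2 bit 5; 19 bits remain
Read 3: bits[21:28] width=7 -> value=80 (bin 1010000); offset now 28 = byte 3 bit 4; 12 bits remain
Read 4: bits[28:38] width=10 -> value=835 (bin 1101000011); offset now 38 = byte 4 bit 6; 2 bits remain
Read 5: bits[38:39] width=1 -> value=1 (bin 1); offset now 39 = byte 4 bit 7; 1 bits remain
Read 6: bits[39:40] width=1 -> value=1 (bin 1); offset now 40 = byte 5 bit 0; 0 bits remain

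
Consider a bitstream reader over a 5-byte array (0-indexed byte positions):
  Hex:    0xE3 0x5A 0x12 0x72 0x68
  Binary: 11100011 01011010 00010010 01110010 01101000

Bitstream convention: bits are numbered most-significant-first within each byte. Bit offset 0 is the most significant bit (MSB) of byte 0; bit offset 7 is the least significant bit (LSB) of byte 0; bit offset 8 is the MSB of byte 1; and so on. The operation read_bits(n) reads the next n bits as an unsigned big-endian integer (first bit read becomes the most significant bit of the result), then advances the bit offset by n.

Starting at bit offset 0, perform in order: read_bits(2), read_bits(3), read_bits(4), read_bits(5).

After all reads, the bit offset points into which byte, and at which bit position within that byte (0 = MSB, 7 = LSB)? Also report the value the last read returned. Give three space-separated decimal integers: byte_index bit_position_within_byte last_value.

Answer: 1 6 22

Derivation:
Read 1: bits[0:2] width=2 -> value=3 (bin 11); offset now 2 = byte 0 bit 2; 38 bits remain
Read 2: bits[2:5] width=3 -> value=4 (bin 100); offset now 5 = byte 0 bit 5; 35 bits remain
Read 3: bits[5:9] width=4 -> value=6 (bin 0110); offset now 9 = byte 1 bit 1; 31 bits remain
Read 4: bits[9:14] width=5 -> value=22 (bin 10110); offset now 14 = byte 1 bit 6; 26 bits remain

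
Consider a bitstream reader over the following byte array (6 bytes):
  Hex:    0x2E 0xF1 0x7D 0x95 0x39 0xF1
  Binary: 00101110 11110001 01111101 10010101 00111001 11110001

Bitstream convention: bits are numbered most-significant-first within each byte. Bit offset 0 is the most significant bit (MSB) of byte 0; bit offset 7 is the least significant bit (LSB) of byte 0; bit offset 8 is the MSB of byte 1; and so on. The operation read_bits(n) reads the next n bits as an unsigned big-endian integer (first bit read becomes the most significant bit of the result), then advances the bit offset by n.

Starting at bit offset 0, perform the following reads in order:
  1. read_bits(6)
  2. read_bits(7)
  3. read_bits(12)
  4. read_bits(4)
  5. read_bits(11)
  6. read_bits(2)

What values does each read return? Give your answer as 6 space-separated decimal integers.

Read 1: bits[0:6] width=6 -> value=11 (bin 001011); offset now 6 = byte 0 bit 6; 42 bits remain
Read 2: bits[6:13] width=7 -> value=94 (bin 1011110); offset now 13 = byte 1 bit 5; 35 bits remain
Read 3: bits[13:25] width=12 -> value=763 (bin 001011111011); offset now 25 = byte 3 bit 1; 23 bits remain
Read 4: bits[25:29] width=4 -> value=2 (bin 0010); offset now 29 = byte 3 bit 5; 19 bits remain
Read 5: bits[29:40] width=11 -> value=1337 (bin 10100111001); offset now 40 = byte 5 bit 0; 8 bits remain
Read 6: bits[40:42] width=2 -> value=3 (bin 11); offset now 42 = byte 5 bit 2; 6 bits remain

Answer: 11 94 763 2 1337 3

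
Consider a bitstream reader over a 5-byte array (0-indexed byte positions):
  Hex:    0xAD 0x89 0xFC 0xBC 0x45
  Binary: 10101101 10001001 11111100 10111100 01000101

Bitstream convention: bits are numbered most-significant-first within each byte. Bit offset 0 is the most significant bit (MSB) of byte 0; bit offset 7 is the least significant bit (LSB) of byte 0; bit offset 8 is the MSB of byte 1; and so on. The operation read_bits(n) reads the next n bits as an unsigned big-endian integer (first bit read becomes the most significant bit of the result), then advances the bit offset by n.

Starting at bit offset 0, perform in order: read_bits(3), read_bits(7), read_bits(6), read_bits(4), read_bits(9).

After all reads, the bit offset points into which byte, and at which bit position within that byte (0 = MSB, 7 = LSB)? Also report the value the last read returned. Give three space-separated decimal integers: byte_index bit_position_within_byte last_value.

Read 1: bits[0:3] width=3 -> value=5 (bin 101); offset now 3 = byte 0 bit 3; 37 bits remain
Read 2: bits[3:10] width=7 -> value=54 (bin 0110110); offset now 10 = byte 1 bit 2; 30 bits remain
Read 3: bits[10:16] width=6 -> value=9 (bin 001001); offset now 16 = byte 2 bit 0; 24 bits remain
Read 4: bits[16:20] width=4 -> value=15 (bin 1111); offset now 20 = byte 2 bit 4; 20 bits remain
Read 5: bits[20:29] width=9 -> value=407 (bin 110010111); offset now 29 = byte 3 bit 5; 11 bits remain

Answer: 3 5 407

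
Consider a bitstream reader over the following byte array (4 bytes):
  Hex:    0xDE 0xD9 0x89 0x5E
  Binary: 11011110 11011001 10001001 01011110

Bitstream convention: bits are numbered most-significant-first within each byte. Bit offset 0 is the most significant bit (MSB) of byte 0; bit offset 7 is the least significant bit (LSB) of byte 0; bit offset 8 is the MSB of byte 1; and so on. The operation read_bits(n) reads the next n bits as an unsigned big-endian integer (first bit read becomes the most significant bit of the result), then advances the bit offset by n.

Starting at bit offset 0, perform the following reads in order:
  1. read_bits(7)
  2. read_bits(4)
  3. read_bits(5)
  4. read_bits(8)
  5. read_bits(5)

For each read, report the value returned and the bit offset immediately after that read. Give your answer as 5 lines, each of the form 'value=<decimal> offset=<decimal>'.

Answer: value=111 offset=7
value=6 offset=11
value=25 offset=16
value=137 offset=24
value=11 offset=29

Derivation:
Read 1: bits[0:7] width=7 -> value=111 (bin 1101111); offset now 7 = byte 0 bit 7; 25 bits remain
Read 2: bits[7:11] width=4 -> value=6 (bin 0110); offset now 11 = byte 1 bit 3; 21 bits remain
Read 3: bits[11:16] width=5 -> value=25 (bin 11001); offset now 16 = byte 2 bit 0; 16 bits remain
Read 4: bits[16:24] width=8 -> value=137 (bin 10001001); offset now 24 = byte 3 bit 0; 8 bits remain
Read 5: bits[24:29] width=5 -> value=11 (bin 01011); offset now 29 = byte 3 bit 5; 3 bits remain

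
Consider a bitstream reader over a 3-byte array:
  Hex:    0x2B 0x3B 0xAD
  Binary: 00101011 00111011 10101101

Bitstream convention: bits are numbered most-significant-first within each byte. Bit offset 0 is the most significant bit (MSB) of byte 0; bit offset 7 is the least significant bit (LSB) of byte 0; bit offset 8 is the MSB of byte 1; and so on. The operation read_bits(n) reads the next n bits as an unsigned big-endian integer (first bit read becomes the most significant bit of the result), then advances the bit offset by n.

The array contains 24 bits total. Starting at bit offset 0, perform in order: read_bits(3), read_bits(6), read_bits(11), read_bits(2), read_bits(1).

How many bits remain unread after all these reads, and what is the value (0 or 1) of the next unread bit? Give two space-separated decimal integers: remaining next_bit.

Read 1: bits[0:3] width=3 -> value=1 (bin 001); offset now 3 = byte 0 bit 3; 21 bits remain
Read 2: bits[3:9] width=6 -> value=22 (bin 010110); offset now 9 = byte 1 bit 1; 15 bits remain
Read 3: bits[9:20] width=11 -> value=954 (bin 01110111010); offset now 20 = byte 2 bit 4; 4 bits remain
Read 4: bits[20:22] width=2 -> value=3 (bin 11); offset now 22 = byte 2 bit 6; 2 bits remain
Read 5: bits[22:23] width=1 -> value=0 (bin 0); offset now 23 = byte 2 bit 7; 1 bits remain

Answer: 1 1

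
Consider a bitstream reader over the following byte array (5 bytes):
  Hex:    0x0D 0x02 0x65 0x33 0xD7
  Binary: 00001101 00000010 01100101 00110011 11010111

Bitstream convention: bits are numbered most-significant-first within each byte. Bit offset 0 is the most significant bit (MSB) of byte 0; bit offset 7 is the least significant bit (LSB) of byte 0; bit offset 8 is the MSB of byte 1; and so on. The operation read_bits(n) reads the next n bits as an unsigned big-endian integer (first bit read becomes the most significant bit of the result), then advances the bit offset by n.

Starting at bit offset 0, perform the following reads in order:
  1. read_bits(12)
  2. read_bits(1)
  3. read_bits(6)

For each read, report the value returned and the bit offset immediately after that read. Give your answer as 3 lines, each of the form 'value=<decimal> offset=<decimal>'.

Read 1: bits[0:12] width=12 -> value=208 (bin 000011010000); offset now 12 = byte 1 bit 4; 28 bits remain
Read 2: bits[12:13] width=1 -> value=0 (bin 0); offset now 13 = byte 1 bit 5; 27 bits remain
Read 3: bits[13:19] width=6 -> value=19 (bin 010011); offset now 19 = byte 2 bit 3; 21 bits remain

Answer: value=208 offset=12
value=0 offset=13
value=19 offset=19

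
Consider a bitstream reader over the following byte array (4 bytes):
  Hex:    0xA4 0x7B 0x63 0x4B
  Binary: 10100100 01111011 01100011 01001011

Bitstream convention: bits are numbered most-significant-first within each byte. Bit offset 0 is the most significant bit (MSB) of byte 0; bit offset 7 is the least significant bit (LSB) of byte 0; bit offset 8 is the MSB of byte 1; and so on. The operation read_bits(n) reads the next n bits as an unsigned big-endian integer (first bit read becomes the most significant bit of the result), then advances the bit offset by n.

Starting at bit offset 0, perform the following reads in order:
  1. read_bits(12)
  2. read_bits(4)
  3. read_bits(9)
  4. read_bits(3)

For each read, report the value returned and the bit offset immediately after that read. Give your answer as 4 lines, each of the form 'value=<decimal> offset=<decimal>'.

Read 1: bits[0:12] width=12 -> value=2631 (bin 101001000111); offset now 12 = byte 1 bit 4; 20 bits remain
Read 2: bits[12:16] width=4 -> value=11 (bin 1011); offset now 16 = byte 2 bit 0; 16 bits remain
Read 3: bits[16:25] width=9 -> value=198 (bin 011000110); offset now 25 = byte 3 bit 1; 7 bits remain
Read 4: bits[25:28] width=3 -> value=4 (bin 100); offset now 28 = byte 3 bit 4; 4 bits remain

Answer: value=2631 offset=12
value=11 offset=16
value=198 offset=25
value=4 offset=28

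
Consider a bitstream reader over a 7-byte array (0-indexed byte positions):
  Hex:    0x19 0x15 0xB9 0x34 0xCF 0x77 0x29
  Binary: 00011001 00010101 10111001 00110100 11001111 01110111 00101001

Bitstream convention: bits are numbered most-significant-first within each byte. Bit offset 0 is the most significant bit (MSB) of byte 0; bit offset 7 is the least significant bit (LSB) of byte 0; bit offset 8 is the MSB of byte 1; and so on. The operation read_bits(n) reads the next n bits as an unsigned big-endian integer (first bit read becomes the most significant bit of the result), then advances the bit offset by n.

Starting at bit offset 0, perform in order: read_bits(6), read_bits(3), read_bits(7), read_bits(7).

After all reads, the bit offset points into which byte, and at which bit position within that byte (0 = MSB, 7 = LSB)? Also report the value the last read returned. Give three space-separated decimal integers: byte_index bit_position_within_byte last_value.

Answer: 2 7 92

Derivation:
Read 1: bits[0:6] width=6 -> value=6 (bin 000110); offset now 6 = byte 0 bit 6; 50 bits remain
Read 2: bits[6:9] width=3 -> value=2 (bin 010); offset now 9 = byte 1 bit 1; 47 bits remain
Read 3: bits[9:16] width=7 -> value=21 (bin 0010101); offset now 16 = byte 2 bit 0; 40 bits remain
Read 4: bits[16:23] width=7 -> value=92 (bin 1011100); offset now 23 = byte 2 bit 7; 33 bits remain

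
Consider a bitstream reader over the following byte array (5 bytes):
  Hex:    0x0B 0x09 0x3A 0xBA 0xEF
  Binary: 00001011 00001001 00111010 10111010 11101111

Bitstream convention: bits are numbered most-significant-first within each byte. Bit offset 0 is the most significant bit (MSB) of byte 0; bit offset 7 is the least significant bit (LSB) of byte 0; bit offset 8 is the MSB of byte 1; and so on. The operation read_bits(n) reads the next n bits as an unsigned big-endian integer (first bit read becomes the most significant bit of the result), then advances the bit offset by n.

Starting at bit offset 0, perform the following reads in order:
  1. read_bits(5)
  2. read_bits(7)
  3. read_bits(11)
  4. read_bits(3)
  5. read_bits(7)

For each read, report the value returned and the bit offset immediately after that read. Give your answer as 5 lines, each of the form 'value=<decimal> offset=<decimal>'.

Answer: value=1 offset=5
value=48 offset=12
value=1181 offset=23
value=2 offset=26
value=117 offset=33

Derivation:
Read 1: bits[0:5] width=5 -> value=1 (bin 00001); offset now 5 = byte 0 bit 5; 35 bits remain
Read 2: bits[5:12] width=7 -> value=48 (bin 0110000); offset now 12 = byte 1 bit 4; 28 bits remain
Read 3: bits[12:23] width=11 -> value=1181 (bin 10010011101); offset now 23 = byte 2 bit 7; 17 bits remain
Read 4: bits[23:26] width=3 -> value=2 (bin 010); offset now 26 = byte 3 bit 2; 14 bits remain
Read 5: bits[26:33] width=7 -> value=117 (bin 1110101); offset now 33 = byte 4 bit 1; 7 bits remain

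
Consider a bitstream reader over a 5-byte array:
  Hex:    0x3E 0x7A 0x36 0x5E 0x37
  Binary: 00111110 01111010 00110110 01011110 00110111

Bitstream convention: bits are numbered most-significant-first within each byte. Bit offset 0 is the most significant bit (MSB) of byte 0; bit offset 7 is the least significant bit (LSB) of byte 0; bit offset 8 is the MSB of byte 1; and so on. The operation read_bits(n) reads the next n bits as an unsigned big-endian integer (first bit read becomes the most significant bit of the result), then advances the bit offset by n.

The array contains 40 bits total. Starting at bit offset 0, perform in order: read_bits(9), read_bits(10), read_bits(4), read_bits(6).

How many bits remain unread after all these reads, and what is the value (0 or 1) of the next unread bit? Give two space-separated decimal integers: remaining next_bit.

Answer: 11 1

Derivation:
Read 1: bits[0:9] width=9 -> value=124 (bin 001111100); offset now 9 = byte 1 bit 1; 31 bits remain
Read 2: bits[9:19] width=10 -> value=977 (bin 1111010001); offset now 19 = byte 2 bit 3; 21 bits remain
Read 3: bits[19:23] width=4 -> value=11 (bin 1011); offset now 23 = byte 2 bit 7; 17 bits remain
Read 4: bits[23:29] width=6 -> value=11 (bin 001011); offset now 29 = byte 3 bit 5; 11 bits remain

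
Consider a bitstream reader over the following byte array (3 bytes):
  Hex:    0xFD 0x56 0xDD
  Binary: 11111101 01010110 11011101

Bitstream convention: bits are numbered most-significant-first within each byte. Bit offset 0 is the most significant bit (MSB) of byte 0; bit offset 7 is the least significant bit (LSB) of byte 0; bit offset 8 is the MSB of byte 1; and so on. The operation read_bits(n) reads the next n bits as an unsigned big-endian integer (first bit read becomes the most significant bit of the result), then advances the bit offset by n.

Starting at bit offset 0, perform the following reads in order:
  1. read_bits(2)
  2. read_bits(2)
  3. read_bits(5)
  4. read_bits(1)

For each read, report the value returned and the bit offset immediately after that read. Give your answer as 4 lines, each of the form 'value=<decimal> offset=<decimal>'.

Read 1: bits[0:2] width=2 -> value=3 (bin 11); offset now 2 = byte 0 bit 2; 22 bits remain
Read 2: bits[2:4] width=2 -> value=3 (bin 11); offset now 4 = byte 0 bit 4; 20 bits remain
Read 3: bits[4:9] width=5 -> value=26 (bin 11010); offset now 9 = byte 1 bit 1; 15 bits remain
Read 4: bits[9:10] width=1 -> value=1 (bin 1); offset now 10 = byte 1 bit 2; 14 bits remain

Answer: value=3 offset=2
value=3 offset=4
value=26 offset=9
value=1 offset=10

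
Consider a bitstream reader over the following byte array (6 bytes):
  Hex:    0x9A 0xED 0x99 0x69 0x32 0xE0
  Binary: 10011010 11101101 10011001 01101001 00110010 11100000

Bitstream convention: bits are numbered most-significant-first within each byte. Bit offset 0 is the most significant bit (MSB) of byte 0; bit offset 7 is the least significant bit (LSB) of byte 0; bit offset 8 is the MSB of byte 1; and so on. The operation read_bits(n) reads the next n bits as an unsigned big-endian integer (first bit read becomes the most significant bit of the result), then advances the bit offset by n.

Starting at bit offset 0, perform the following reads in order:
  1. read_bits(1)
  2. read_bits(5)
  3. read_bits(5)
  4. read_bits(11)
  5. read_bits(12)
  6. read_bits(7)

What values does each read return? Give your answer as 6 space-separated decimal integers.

Answer: 1 6 23 870 1444 101

Derivation:
Read 1: bits[0:1] width=1 -> value=1 (bin 1); offset now 1 = byte 0 bit 1; 47 bits remain
Read 2: bits[1:6] width=5 -> value=6 (bin 00110); offset now 6 = byte 0 bit 6; 42 bits remain
Read 3: bits[6:11] width=5 -> value=23 (bin 10111); offset now 11 = byte 1 bit 3; 37 bits remain
Read 4: bits[11:22] width=11 -> value=870 (bin 01101100110); offset now 22 = byte 2 bit 6; 26 bits remain
Read 5: bits[22:34] width=12 -> value=1444 (bin 010110100100); offset now 34 = byte 4 bit 2; 14 bits remain
Read 6: bits[34:41] width=7 -> value=101 (bin 1100101); offset now 41 = byte 5 bit 1; 7 bits remain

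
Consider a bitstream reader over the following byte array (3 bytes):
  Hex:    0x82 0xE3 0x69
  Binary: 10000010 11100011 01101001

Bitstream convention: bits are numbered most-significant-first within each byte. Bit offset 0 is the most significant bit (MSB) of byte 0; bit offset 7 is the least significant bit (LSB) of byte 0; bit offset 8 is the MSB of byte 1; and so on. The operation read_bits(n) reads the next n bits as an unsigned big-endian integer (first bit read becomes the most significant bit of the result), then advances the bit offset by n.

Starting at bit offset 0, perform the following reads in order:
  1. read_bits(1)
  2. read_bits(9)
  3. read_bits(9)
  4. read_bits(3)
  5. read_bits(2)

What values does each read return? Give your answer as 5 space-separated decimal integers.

Answer: 1 11 283 2 1

Derivation:
Read 1: bits[0:1] width=1 -> value=1 (bin 1); offset now 1 = byte 0 bit 1; 23 bits remain
Read 2: bits[1:10] width=9 -> value=11 (bin 000001011); offset now 10 = byte 1 bit 2; 14 bits remain
Read 3: bits[10:19] width=9 -> value=283 (bin 100011011); offset now 19 = byte 2 bit 3; 5 bits remain
Read 4: bits[19:22] width=3 -> value=2 (bin 010); offset now 22 = byte 2 bit 6; 2 bits remain
Read 5: bits[22:24] width=2 -> value=1 (bin 01); offset now 24 = byte 3 bit 0; 0 bits remain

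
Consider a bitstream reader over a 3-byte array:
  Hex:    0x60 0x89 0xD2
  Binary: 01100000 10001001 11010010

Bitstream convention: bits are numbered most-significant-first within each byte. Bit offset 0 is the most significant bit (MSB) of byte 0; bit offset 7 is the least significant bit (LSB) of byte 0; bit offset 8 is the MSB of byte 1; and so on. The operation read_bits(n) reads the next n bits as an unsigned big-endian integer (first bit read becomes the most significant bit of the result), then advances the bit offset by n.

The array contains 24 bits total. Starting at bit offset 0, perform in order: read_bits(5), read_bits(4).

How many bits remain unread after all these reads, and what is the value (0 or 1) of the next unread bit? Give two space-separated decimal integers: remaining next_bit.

Read 1: bits[0:5] width=5 -> value=12 (bin 01100); offset now 5 = byte 0 bit 5; 19 bits remain
Read 2: bits[5:9] width=4 -> value=1 (bin 0001); offset now 9 = byte 1 bit 1; 15 bits remain

Answer: 15 0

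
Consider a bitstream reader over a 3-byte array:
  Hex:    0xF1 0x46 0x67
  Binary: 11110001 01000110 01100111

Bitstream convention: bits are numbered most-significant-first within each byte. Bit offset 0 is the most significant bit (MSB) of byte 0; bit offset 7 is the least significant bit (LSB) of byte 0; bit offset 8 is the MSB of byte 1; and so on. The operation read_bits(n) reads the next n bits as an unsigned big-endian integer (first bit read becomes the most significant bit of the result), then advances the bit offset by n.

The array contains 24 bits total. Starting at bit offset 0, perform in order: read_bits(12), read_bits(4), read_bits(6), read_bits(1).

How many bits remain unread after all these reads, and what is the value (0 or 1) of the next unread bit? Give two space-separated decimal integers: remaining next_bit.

Read 1: bits[0:12] width=12 -> value=3860 (bin 111100010100); offset now 12 = byte 1 bit 4; 12 bits remain
Read 2: bits[12:16] width=4 -> value=6 (bin 0110); offset now 16 = byte 2 bit 0; 8 bits remain
Read 3: bits[16:22] width=6 -> value=25 (bin 011001); offset now 22 = byte 2 bit 6; 2 bits remain
Read 4: bits[22:23] width=1 -> value=1 (bin 1); offset now 23 = byte 2 bit 7; 1 bits remain

Answer: 1 1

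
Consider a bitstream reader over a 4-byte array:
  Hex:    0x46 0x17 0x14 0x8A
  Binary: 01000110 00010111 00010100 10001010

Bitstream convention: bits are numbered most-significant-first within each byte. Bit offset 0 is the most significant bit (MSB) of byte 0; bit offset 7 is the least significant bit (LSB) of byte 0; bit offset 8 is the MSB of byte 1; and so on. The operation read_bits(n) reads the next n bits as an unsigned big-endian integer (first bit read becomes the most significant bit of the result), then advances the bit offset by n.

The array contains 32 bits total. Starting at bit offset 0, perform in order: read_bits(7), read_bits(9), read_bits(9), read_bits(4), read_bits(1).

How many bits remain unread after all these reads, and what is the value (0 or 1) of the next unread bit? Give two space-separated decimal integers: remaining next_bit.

Answer: 2 1

Derivation:
Read 1: bits[0:7] width=7 -> value=35 (bin 0100011); offset now 7 = byte 0 bit 7; 25 bits remain
Read 2: bits[7:16] width=9 -> value=23 (bin 000010111); offset now 16 = byte 2 bit 0; 16 bits remain
Read 3: bits[16:25] width=9 -> value=41 (bin 000101001); offset now 25 = byte 3 bit 1; 7 bits remain
Read 4: bits[25:29] width=4 -> value=1 (bin 0001); offset now 29 = byte 3 bit 5; 3 bits remain
Read 5: bits[29:30] width=1 -> value=0 (bin 0); offset now 30 = byte 3 bit 6; 2 bits remain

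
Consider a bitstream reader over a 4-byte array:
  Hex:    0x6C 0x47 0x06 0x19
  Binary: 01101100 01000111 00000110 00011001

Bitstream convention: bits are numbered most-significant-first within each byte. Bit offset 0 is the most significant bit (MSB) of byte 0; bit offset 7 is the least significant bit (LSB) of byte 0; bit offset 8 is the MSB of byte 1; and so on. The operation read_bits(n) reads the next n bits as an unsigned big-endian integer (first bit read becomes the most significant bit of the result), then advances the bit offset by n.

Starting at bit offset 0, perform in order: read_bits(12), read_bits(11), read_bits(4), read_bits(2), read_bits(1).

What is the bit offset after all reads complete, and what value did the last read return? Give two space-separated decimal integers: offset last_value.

Answer: 30 0

Derivation:
Read 1: bits[0:12] width=12 -> value=1732 (bin 011011000100); offset now 12 = byte 1 bit 4; 20 bits remain
Read 2: bits[12:23] width=11 -> value=899 (bin 01110000011); offset now 23 = byte 2 bit 7; 9 bits remain
Read 3: bits[23:27] width=4 -> value=0 (bin 0000); offset now 27 = byte 3 bit 3; 5 bits remain
Read 4: bits[27:29] width=2 -> value=3 (bin 11); offset now 29 = byte 3 bit 5; 3 bits remain
Read 5: bits[29:30] width=1 -> value=0 (bin 0); offset now 30 = byte 3 bit 6; 2 bits remain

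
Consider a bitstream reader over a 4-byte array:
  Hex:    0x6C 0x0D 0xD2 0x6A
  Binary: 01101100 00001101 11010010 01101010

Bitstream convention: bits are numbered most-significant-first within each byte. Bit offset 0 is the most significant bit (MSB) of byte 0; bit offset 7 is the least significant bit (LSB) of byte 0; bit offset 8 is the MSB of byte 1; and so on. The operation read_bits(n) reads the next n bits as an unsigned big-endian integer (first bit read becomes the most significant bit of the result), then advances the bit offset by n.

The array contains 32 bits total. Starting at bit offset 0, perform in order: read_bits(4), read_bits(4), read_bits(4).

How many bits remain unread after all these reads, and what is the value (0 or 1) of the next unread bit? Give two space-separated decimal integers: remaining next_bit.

Read 1: bits[0:4] width=4 -> value=6 (bin 0110); offset now 4 = byte 0 bit 4; 28 bits remain
Read 2: bits[4:8] width=4 -> value=12 (bin 1100); offset now 8 = byte 1 bit 0; 24 bits remain
Read 3: bits[8:12] width=4 -> value=0 (bin 0000); offset now 12 = byte 1 bit 4; 20 bits remain

Answer: 20 1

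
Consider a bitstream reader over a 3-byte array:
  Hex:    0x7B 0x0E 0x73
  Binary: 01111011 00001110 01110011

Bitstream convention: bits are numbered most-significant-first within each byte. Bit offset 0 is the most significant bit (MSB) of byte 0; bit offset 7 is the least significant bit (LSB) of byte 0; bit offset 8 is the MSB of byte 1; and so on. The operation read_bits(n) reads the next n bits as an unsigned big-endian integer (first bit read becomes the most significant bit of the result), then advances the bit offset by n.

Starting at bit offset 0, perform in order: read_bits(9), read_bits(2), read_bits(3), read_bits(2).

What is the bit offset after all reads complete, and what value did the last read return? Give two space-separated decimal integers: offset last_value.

Answer: 16 2

Derivation:
Read 1: bits[0:9] width=9 -> value=246 (bin 011110110); offset now 9 = byte 1 bit 1; 15 bits remain
Read 2: bits[9:11] width=2 -> value=0 (bin 00); offset now 11 = byte 1 bit 3; 13 bits remain
Read 3: bits[11:14] width=3 -> value=3 (bin 011); offset now 14 = byte 1 bit 6; 10 bits remain
Read 4: bits[14:16] width=2 -> value=2 (bin 10); offset now 16 = byte 2 bit 0; 8 bits remain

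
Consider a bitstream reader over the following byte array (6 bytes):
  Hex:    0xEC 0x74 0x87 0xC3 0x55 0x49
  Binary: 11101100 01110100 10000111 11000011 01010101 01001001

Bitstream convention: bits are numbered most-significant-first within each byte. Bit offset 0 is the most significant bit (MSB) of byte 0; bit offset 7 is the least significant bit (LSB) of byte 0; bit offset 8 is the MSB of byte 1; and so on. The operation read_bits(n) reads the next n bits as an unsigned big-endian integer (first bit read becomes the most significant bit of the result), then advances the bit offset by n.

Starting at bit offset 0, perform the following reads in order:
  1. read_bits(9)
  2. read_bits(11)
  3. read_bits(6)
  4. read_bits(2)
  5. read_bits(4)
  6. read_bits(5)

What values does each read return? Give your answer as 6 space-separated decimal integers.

Answer: 472 1864 31 0 3 10

Derivation:
Read 1: bits[0:9] width=9 -> value=472 (bin 111011000); offset now 9 = byte 1 bit 1; 39 bits remain
Read 2: bits[9:20] width=11 -> value=1864 (bin 11101001000); offset now 20 = byte 2 bit 4; 28 bits remain
Read 3: bits[20:26] width=6 -> value=31 (bin 011111); offset now 26 = byte 3 bit 2; 22 bits remain
Read 4: bits[26:28] width=2 -> value=0 (bin 00); offset now 28 = byte 3 bit 4; 20 bits remain
Read 5: bits[28:32] width=4 -> value=3 (bin 0011); offset now 32 = byte 4 bit 0; 16 bits remain
Read 6: bits[32:37] width=5 -> value=10 (bin 01010); offset now 37 = byte 4 bit 5; 11 bits remain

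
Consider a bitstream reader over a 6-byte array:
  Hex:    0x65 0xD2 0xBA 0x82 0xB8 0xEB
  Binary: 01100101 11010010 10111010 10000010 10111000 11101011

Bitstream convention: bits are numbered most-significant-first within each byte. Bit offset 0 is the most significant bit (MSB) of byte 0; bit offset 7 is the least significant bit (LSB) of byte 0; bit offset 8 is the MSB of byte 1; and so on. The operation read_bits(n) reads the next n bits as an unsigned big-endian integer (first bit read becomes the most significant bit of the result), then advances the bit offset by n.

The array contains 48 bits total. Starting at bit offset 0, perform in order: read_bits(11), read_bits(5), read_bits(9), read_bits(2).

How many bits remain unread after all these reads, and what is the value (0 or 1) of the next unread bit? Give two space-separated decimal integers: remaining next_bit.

Answer: 21 0

Derivation:
Read 1: bits[0:11] width=11 -> value=814 (bin 01100101110); offset now 11 = byte 1 bit 3; 37 bits remain
Read 2: bits[11:16] width=5 -> value=18 (bin 10010); offset now 16 = byte 2 bit 0; 32 bits remain
Read 3: bits[16:25] width=9 -> value=373 (bin 101110101); offset now 25 = byte 3 bit 1; 23 bits remain
Read 4: bits[25:27] width=2 -> value=0 (bin 00); offset now 27 = byte 3 bit 3; 21 bits remain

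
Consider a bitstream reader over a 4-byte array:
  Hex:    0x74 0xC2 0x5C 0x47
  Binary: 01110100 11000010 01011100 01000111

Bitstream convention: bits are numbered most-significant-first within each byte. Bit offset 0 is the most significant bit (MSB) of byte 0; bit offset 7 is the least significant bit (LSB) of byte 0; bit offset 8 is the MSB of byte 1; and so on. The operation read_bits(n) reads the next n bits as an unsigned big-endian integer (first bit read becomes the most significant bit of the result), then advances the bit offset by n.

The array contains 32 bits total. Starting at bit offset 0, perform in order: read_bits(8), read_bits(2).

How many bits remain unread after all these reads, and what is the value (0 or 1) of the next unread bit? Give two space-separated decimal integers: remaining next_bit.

Answer: 22 0

Derivation:
Read 1: bits[0:8] width=8 -> value=116 (bin 01110100); offset now 8 = byte 1 bit 0; 24 bits remain
Read 2: bits[8:10] width=2 -> value=3 (bin 11); offset now 10 = byte 1 bit 2; 22 bits remain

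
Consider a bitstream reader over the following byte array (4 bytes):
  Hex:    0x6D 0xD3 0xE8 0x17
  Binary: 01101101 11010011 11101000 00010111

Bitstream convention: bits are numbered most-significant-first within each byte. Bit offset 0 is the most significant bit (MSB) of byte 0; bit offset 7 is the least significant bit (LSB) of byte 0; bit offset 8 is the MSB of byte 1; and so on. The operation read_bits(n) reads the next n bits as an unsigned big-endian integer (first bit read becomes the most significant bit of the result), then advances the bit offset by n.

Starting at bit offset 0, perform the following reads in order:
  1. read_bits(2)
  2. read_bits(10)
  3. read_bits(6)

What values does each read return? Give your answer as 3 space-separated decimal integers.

Read 1: bits[0:2] width=2 -> value=1 (bin 01); offset now 2 = byte 0 bit 2; 30 bits remain
Read 2: bits[2:12] width=10 -> value=733 (bin 1011011101); offset now 12 = byte 1 bit 4; 20 bits remain
Read 3: bits[12:18] width=6 -> value=15 (bin 001111); offset now 18 = byte 2 bit 2; 14 bits remain

Answer: 1 733 15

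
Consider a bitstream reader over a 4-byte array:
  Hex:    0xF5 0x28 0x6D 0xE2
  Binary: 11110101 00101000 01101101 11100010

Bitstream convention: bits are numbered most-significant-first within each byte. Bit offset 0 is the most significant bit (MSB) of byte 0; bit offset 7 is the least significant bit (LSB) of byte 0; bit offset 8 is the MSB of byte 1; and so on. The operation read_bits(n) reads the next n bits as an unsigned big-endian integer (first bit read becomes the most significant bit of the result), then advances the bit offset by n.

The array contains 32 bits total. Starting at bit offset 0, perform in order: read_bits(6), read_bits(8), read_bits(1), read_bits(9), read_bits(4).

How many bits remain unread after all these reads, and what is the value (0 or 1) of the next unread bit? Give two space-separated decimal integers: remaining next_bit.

Read 1: bits[0:6] width=6 -> value=61 (bin 111101); offset now 6 = byte 0 bit 6; 26 bits remain
Read 2: bits[6:14] width=8 -> value=74 (bin 01001010); offset now 14 = byte 1 bit 6; 18 bits remain
Read 3: bits[14:15] width=1 -> value=0 (bin 0); offset now 15 = byte 1 bit 7; 17 bits remain
Read 4: bits[15:24] width=9 -> value=109 (bin 001101101); offset now 24 = byte 3 bit 0; 8 bits remain
Read 5: bits[24:28] width=4 -> value=14 (bin 1110); offset now 28 = byte 3 bit 4; 4 bits remain

Answer: 4 0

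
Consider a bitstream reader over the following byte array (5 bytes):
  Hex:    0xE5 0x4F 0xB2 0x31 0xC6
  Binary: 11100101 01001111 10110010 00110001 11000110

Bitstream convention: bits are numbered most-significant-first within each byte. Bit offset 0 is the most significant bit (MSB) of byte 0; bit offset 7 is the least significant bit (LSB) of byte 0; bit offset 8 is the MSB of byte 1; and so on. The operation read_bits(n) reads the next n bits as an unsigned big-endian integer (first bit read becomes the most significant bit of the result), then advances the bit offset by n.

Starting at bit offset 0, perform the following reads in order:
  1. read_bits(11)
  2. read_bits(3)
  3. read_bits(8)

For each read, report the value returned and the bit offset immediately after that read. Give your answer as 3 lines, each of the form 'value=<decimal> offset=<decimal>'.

Answer: value=1834 offset=11
value=3 offset=14
value=236 offset=22

Derivation:
Read 1: bits[0:11] width=11 -> value=1834 (bin 11100101010); offset now 11 = byte 1 bit 3; 29 bits remain
Read 2: bits[11:14] width=3 -> value=3 (bin 011); offset now 14 = byte 1 bit 6; 26 bits remain
Read 3: bits[14:22] width=8 -> value=236 (bin 11101100); offset now 22 = byte 2 bit 6; 18 bits remain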